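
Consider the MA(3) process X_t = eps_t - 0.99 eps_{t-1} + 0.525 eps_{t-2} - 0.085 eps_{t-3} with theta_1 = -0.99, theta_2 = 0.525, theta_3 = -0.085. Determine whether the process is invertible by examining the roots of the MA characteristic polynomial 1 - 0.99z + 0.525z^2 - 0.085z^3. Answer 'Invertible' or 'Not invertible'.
\text{Invertible}

The MA(q) characteristic polynomial is P(z) = 1 - 0.99z + 0.525z^2 - 0.085z^3.
Invertibility requires all roots to lie outside the unit circle, i.e. |z| > 1 for every root.
Degree 3: look for a simple real root z0 first, then factor out (1 - z/z0) and solve the remaining quadratic.
Testing z0 = 4: P(4) = 1 + (-0.99)(4) + (0.525)(4)^2 + (-0.085)(4)^3
  = 1 + (-3.96) + (8.4) + (-5.44) = 0.  So z_0 = 4 is a root, |z_0| = 4.
Divide out the factor (1 - 0.25 z) = (1 - z/z0) (since 1/z0 = 0.25):
  P(z) = (1 - 0.25 z)(1 + (-0.74) z + (0.34) z^2)
  [check: z-coef -0.74 - (0.25) = -0.99; z^2-coef 0.34 - (0.25)(-0.74) = 0.525; z^3-coef -(0.25)(0.34) = -0.085.]
Remaining roots from the quadratic factor 1 + (-0.74) z + (0.34) z^2:
  Set 1 + (-0.74) z + (0.34) z^2 = 0, i.e. a z^2 + b z + c = 0 with a = 0.34, b = -0.74, c = 1.
  Discriminant D = b^2 - 4ac = (-0.74)^2 - 4*(0.34)*1 = 0.5476 - (1.36) = -0.8124.
  D < 0, so the roots are the complex-conjugate pair z = (-b +/- i sqrt(-D)) / (2a) = 1.0882 +/- 1.3255i.
  For a conjugate pair |z|^2 = z * conj(z) = (product of roots) = c/a = 1/(0.34) = 2.941176, so |z| = sqrt(2.941176) = 1.715 for both roots.
Moduli of all roots: 4.0000, 1.7150, 1.7150.
All moduli strictly greater than 1? Yes.
Verdict: Invertible.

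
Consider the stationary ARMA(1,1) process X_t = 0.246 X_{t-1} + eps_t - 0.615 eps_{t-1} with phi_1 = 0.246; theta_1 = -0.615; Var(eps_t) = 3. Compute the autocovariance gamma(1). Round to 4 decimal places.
\gamma(1) = -1.0000

Multiply the model equation by X_{t-k} and take expectations. With theta_0 = psi_0 = 1 and psi_j the MA(infinity) weights, this gives
  gamma(k) - sum_i phi_i gamma(k-i) = c_k,
  c_k = sigma^2 * sum_{j=k..q} theta_j psi_{j-k}   (c_k = 0 for k > q),
using gamma(-m) = gamma(m).
psi-weights needed (psi_j = theta_j + sum_i phi_i psi_{j-i}):
  psi_1 = theta_1 + phi_1 = -0.615 + (0.246) = -0.369
Right-hand sides:
  c_0 = sigma^2 (1 + theta_1 psi_1) = 3 * (1 + (-0.615)(-0.369)) = 3 * 1.226935 = 3.680805
  c_1 = sigma^2 theta_1 = 3 * (-0.615) = -1.845
  c_2 = 0
Equations for k = 0 and k = 1 (AR order 1):
  gamma(0) = phi_1 gamma(1) + c_0
  gamma(1) = phi_1 gamma(0) + c_1
Substituting the second into the first: gamma(0) (1 - phi_1^2) = c_0 + phi_1 c_1, so
  gamma(0) = (c_0 + phi_1 c_1) / (1 - phi_1^2) = (3.680805 + (0.246)(-1.845)) / (1 - (0.246)^2) = 3.226935 / 0.939484 = 3.434795.
  gamma(1) = phi_1 gamma(0) + c_1 = (0.246)(3.434795) + (-1.845) = -1.00004.
Therefore gamma(1) = -1.0000 (to 4 decimal places).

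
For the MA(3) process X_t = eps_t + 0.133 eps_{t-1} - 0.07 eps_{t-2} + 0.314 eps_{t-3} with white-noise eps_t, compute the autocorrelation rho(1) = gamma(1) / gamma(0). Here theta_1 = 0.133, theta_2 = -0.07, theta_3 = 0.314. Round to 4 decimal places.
\rho(1) = 0.0907

For an MA(q) process with theta_0 = 1, the autocovariance is
  gamma(k) = sigma^2 * sum_{i=0..q-k} theta_i * theta_{i+k},
and rho(k) = gamma(k) / gamma(0). Sigma^2 cancels.
  numerator   = (1)*(0.133) + (0.133)*(-0.07) + (-0.07)*(0.314) = 0.10171.
  denominator = (1)^2 + (0.133)^2 + (-0.07)^2 + (0.314)^2 = 1.121185.
  rho(1) = 0.10171 / 1.121185 = 0.0907.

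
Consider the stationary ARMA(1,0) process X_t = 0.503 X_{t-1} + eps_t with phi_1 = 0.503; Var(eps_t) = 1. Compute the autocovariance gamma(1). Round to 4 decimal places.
\gamma(1) = 0.6734

Multiply the model equation by X_{t-k} and take expectations. With theta_0 = psi_0 = 1 and psi_j the MA(infinity) weights, this gives
  gamma(k) - sum_i phi_i gamma(k-i) = c_k,
  c_k = sigma^2 * sum_{j=k..q} theta_j psi_{j-k}   (c_k = 0 for k > q),
using gamma(-m) = gamma(m).
Pure AR (q = 0): c_0 = sigma^2 = 1, c_k = 0 for k >= 1.
Equations for k = 0 and k = 1 (AR order 1):
  gamma(0) = phi_1 gamma(1) + c_0
  gamma(1) = phi_1 gamma(0) + c_1
Substituting the second into the first: gamma(0) (1 - phi_1^2) = c_0 + phi_1 c_1, so
  gamma(0) = c_0 / (1 - phi_1^2) = 1 / (1 - (0.503)^2) = 1 / 0.746991 = 1.338704.
  gamma(1) = phi_1 gamma(0) = (0.503)(1.338704) = 0.673368.
Therefore gamma(1) = 0.6734 (to 4 decimal places).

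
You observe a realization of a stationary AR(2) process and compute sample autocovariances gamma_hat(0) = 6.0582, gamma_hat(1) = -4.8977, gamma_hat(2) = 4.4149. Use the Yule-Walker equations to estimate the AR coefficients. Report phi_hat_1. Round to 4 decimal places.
\hat\phi_{1} = -0.6330

The Yule-Walker equations for an AR(p) process read, in matrix form,
  Gamma_p phi = r_p,   with   (Gamma_p)_{ij} = gamma(|i - j|),
                       (r_p)_i = gamma(i),   i,j = 1..p.
Substitute the sample gammas (Toeplitz matrix and right-hand side of size 2):
  Gamma_p = [[6.0582, -4.8977], [-4.8977, 6.0582]]
  r_p     = [-4.8977, 4.4149]
Written out:
  6.0582 phi_1 - 4.8977 phi_2 = -4.8977
  -4.8977 phi_1 + 6.0582 phi_2 = 4.4149
Solve by Cramer's rule:
  det = gamma(0)^2 - gamma(1)^2 = (6.0582)^2 - (-4.8977)^2 = 36.70178724 - 23.98746529 = 12.71432195
  phi_hat_1 = [gamma(1) gamma(0) - gamma(1) gamma(2)] / det = [(-4.8977)(6.0582) - (-4.8977)(4.4149)] / 12.71432195 = -8.04839041 / 12.71432195 = -0.633
  phi_hat_2 = [gamma(0) gamma(2) - gamma(1)^2] / det = [(6.0582)(4.4149) - (-4.8977)^2] / 12.71432195 = 2.75888189 / 12.71432195 = 0.217
So phi_hat = [-0.6330, 0.2170].
Therefore phi_hat_1 = -0.6330.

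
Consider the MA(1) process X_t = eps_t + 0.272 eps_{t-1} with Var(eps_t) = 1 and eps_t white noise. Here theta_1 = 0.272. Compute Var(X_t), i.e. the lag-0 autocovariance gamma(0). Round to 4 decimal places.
\gamma(0) = 1.0740

For an MA(q) process X_t = eps_t + sum_i theta_i eps_{t-i} with
Var(eps_t) = sigma^2, the variance is
  gamma(0) = sigma^2 * (1 + sum_i theta_i^2).
  sum_i theta_i^2 = (0.272)^2 = 0.073984.
  gamma(0) = 1 * (1 + 0.073984) = 1 * 1.073984 = 1.073984, which rounds to 1.0740.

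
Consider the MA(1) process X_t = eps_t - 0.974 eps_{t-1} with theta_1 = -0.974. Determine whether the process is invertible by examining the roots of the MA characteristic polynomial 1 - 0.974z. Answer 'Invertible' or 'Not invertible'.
\text{Invertible}

The MA(q) characteristic polynomial is P(z) = 1 - 0.974z.
Invertibility requires all roots to lie outside the unit circle, i.e. |z| > 1 for every root.
This is linear in z: 1 + (-0.974) z = 0  =>  z = -1/(-0.974) = 1.026694,  |z| = 1.026694.
Moduli of all roots: 1.0267.
All moduli strictly greater than 1? Yes.
Verdict: Invertible.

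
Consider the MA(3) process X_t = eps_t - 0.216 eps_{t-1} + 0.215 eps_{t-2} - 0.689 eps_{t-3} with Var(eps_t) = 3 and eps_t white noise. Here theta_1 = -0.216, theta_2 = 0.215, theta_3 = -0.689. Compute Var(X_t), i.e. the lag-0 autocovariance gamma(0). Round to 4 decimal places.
\gamma(0) = 4.7028

For an MA(q) process X_t = eps_t + sum_i theta_i eps_{t-i} with
Var(eps_t) = sigma^2, the variance is
  gamma(0) = sigma^2 * (1 + sum_i theta_i^2).
  sum_i theta_i^2 = (-0.216)^2 + (0.215)^2 + (-0.689)^2 = 0.046656 + 0.046225 + 0.474721 = 0.567602.
  gamma(0) = 3 * (1 + 0.567602) = 3 * 1.567602 = 4.702806, which rounds to 4.7028.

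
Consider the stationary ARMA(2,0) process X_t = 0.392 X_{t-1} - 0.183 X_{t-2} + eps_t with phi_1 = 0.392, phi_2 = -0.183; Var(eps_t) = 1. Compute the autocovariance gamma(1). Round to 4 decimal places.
\gamma(1) = 0.3851

Multiply the model equation by X_{t-k} and take expectations. With theta_0 = psi_0 = 1 and psi_j the MA(infinity) weights, this gives
  gamma(k) - sum_i phi_i gamma(k-i) = c_k,
  c_k = sigma^2 * sum_{j=k..q} theta_j psi_{j-k}   (c_k = 0 for k > q),
using gamma(-m) = gamma(m).
Pure AR (q = 0): c_0 = sigma^2 = 1, c_k = 0 for k >= 1.
Equations for k = 0, 1, 2 (AR order 2, c_2 = 0):
  (E0) gamma(0) = phi_1 gamma(1) + phi_2 gamma(2) + c_0
  (E1) gamma(1) = phi_1 gamma(0) + phi_2 gamma(1) + c_1
  (E2) gamma(2) = phi_1 gamma(1) + phi_2 gamma(0)
From (E1): gamma(1) = A gamma(0) + B with
  A = phi_1 / (1 - phi_2) = 0.392 / 1.183 = 0.331361,   B = c_1 / (1 - phi_2) = 0 / 1.183 = 0.
Insert (E2) into (E0): gamma(0) (1 - phi_2^2) = phi_1 (1 + phi_2) gamma(1) + c_0.
  phi_1 (1 + phi_2) = (0.392)(0.817) = 0.320264,   1 - phi_2^2 = 0.966511.
Replace gamma(1) by A gamma(0) + B and collect gamma(0):
  gamma(0) [0.966511 - (0.320264)(0.331361)] = c_0 = 1
  gamma(0) * 0.860388 = 1
  gamma(0) = 1 / 0.860388 = 1.162266.
  gamma(1) = A gamma(0) = (0.331361)(1.162266) = 0.38513.
Therefore gamma(1) = 0.3851 (to 4 decimal places).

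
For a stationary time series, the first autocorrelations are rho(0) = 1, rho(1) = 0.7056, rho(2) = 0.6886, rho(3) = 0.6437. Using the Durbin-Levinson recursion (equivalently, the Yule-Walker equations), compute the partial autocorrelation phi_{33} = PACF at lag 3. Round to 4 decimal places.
\phi_{33} = 0.1731

The PACF at lag k is phi_{kk}, the last component of the solution
to the Yule-Walker system G_k phi = r_k where
  (G_k)_{ij} = rho(|i - j|), (r_k)_i = rho(i), i,j = 1..k.
Equivalently, Durbin-Levinson gives phi_{kk} iteratively:
  phi_{11} = rho(1)
  phi_{kk} = [rho(k) - sum_{j=1..k-1} phi_{k-1,j} rho(k-j)]
            / [1 - sum_{j=1..k-1} phi_{k-1,j} rho(j)],
  phi_{k,j} = phi_{k-1,j} - phi_{kk} phi_{k-1,k-j},  j = 1..k-1.
Step k = 1:
  phi_11 = rho(1) = 0.7056.
Step k = 2:
  phi_22 = [rho(2) - phi_11 rho(1)] / [1 - phi_11 rho(1)] = [0.6886 - (0.7056)(0.7056)] / [1 - (0.7056)(0.7056)]
         = 0.19072864 / 0.50212864 = 0.37984.
  Update: phi_21 = phi_11 - phi_22 phi_11 = 0.7056 - (0.37984)(0.7056) = 0.437585.
Step k = 3:
  phi_33 = [rho(3) - phi_21 rho(2) - phi_22 rho(1)] / [1 - phi_21 rho(1) - phi_22 rho(2)]
    numerator   = 0.6437 - (0.437585)(0.6886) - (0.37984)(0.7056) = 0.07436389
    denominator = 1 - (0.437585)(0.7056) - (0.37984)(0.6886) = 0.42968224
  phi_33 = 0.07436389 / 0.42968224 = 0.1731.
Therefore phi_{33} = 0.1731.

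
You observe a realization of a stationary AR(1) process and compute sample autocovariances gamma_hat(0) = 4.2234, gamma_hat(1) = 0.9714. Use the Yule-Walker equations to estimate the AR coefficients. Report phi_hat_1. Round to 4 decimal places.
\hat\phi_{1} = 0.2300

The Yule-Walker equations for an AR(p) process read, in matrix form,
  Gamma_p phi = r_p,   with   (Gamma_p)_{ij} = gamma(|i - j|),
                       (r_p)_i = gamma(i),   i,j = 1..p.
Substitute the sample gammas (Toeplitz matrix and right-hand side of size 1):
  Gamma_p = [[4.2234]]
  r_p     = [0.9714]
With p = 1 this is the single equation gamma(0) phi_1 = gamma(1):
  phi_hat_1 = gamma(1) / gamma(0) = 0.9714 / 4.2234 = 0.2300.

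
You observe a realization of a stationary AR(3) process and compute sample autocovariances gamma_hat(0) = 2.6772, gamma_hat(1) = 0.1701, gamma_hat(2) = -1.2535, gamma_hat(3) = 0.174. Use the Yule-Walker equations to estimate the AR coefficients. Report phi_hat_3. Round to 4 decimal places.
\hat\phi_{3} = 0.1800

The Yule-Walker equations for an AR(p) process read, in matrix form,
  Gamma_p phi = r_p,   with   (Gamma_p)_{ij} = gamma(|i - j|),
                       (r_p)_i = gamma(i),   i,j = 1..p.
Substitute the sample gammas (Toeplitz matrix and right-hand side of size 3):
  Gamma_p = [[2.6772, 0.1701, -1.2535], [0.1701, 2.6772, 0.1701], [-1.2535, 0.1701, 2.6772]]
  r_p     = [0.1701, -1.2535, 0.174]
Written out (R1..R3):
  (R1) 2.6772 phi_1 + 0.1701 phi_2 - 1.2535 phi_3 = 0.1701
  (R2) 0.1701 phi_1 + 2.6772 phi_2 + 0.1701 phi_3 = -1.2535
  (R3) -1.2535 phi_1 + 0.1701 phi_2 + 2.6772 phi_3 = 0.174
Gaussian elimination:
  R2 <- R2 - (0.1701/2.6772) R1 = R2 - (0.063537) R1:  2.666392 phi_2 + 0.249743 phi_3 = -1.264308
  R3 <- R3 - (-1.2535/2.6772) R1 = R3 - (-0.468213) R1:  0.249743 phi_2 + 2.090295 phi_3 = 0.253643
  R3 <- R3 - (0.249743/2.666392) R2 = R3 - (0.093663) R2:  2.066903 phi_3 = 0.372062
Back-substitution:
  phi_hat_3 = 0.372062 / 2.066903 = 0.18001
  phi_hat_2 = (-1.264308 - (0.249743)(0.18001)) / 2.666392 = -0.491024
  phi_hat_1 = (0.1701 - (0.1701)(-0.491024) - (-1.2535)(0.18001)) / 2.6772 = 0.179017
So phi_hat = [0.1790, -0.4910, 0.1800].
Therefore phi_hat_3 = 0.1800.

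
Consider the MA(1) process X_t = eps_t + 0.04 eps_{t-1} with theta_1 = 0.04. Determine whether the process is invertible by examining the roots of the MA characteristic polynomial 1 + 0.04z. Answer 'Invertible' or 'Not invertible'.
\text{Invertible}

The MA(q) characteristic polynomial is P(z) = 1 + 0.04z.
Invertibility requires all roots to lie outside the unit circle, i.e. |z| > 1 for every root.
This is linear in z: 1 + (0.04) z = 0  =>  z = -1/(0.04) = -25,  |z| = 25.
Moduli of all roots: 25.0000.
All moduli strictly greater than 1? Yes.
Verdict: Invertible.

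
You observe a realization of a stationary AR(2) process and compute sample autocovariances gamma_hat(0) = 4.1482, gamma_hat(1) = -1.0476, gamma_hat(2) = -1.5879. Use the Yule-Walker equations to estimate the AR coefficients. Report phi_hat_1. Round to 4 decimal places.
\hat\phi_{1} = -0.3730

The Yule-Walker equations for an AR(p) process read, in matrix form,
  Gamma_p phi = r_p,   with   (Gamma_p)_{ij} = gamma(|i - j|),
                       (r_p)_i = gamma(i),   i,j = 1..p.
Substitute the sample gammas (Toeplitz matrix and right-hand side of size 2):
  Gamma_p = [[4.1482, -1.0476], [-1.0476, 4.1482]]
  r_p     = [-1.0476, -1.5879]
Written out:
  4.1482 phi_1 - 1.0476 phi_2 = -1.0476
  -1.0476 phi_1 + 4.1482 phi_2 = -1.5879
Solve by Cramer's rule:
  det = gamma(0)^2 - gamma(1)^2 = (4.1482)^2 - (-1.0476)^2 = 17.20756324 - 1.09746576 = 16.11009748
  phi_hat_1 = [gamma(1) gamma(0) - gamma(1) gamma(2)] / det = [(-1.0476)(4.1482) - (-1.0476)(-1.5879)] / 16.11009748 = -6.00913836 / 16.11009748 = -0.373
  phi_hat_2 = [gamma(0) gamma(2) - gamma(1)^2] / det = [(4.1482)(-1.5879) - (-1.0476)^2] / 16.11009748 = -7.68439254 / 16.11009748 = -0.477
So phi_hat = [-0.3730, -0.4770].
Therefore phi_hat_1 = -0.3730.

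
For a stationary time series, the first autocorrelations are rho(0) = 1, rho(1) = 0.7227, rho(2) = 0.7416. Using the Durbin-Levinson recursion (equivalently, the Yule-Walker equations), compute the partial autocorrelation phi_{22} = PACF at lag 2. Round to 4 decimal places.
\phi_{22} = 0.4591

The PACF at lag k is phi_{kk}, the last component of the solution
to the Yule-Walker system G_k phi = r_k where
  (G_k)_{ij} = rho(|i - j|), (r_k)_i = rho(i), i,j = 1..k.
Equivalently, Durbin-Levinson gives phi_{kk} iteratively:
  phi_{11} = rho(1)
  phi_{kk} = [rho(k) - sum_{j=1..k-1} phi_{k-1,j} rho(k-j)]
            / [1 - sum_{j=1..k-1} phi_{k-1,j} rho(j)],
  phi_{k,j} = phi_{k-1,j} - phi_{kk} phi_{k-1,k-j},  j = 1..k-1.
Step k = 1:
  phi_11 = rho(1) = 0.7227.
Step k = 2:
  phi_22 = [rho(2) - phi_11 rho(1)] / [1 - phi_11 rho(1)] = [0.7416 - (0.7227)(0.7227)] / [1 - (0.7227)(0.7227)]
         = 0.21930471 / 0.47770471 = 0.4591.
Therefore phi_{22} = 0.4591.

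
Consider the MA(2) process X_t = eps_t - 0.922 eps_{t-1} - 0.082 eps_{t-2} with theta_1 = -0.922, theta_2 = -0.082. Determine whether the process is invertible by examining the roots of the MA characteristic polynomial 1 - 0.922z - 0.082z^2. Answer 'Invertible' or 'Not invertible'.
\text{Not invertible}

The MA(q) characteristic polynomial is P(z) = 1 - 0.922z - 0.082z^2.
Invertibility requires all roots to lie outside the unit circle, i.e. |z| > 1 for every root.
Set 1 + (-0.922) z + (-0.082) z^2 = 0, i.e. a z^2 + b z + c = 0 with a = -0.082, b = -0.922, c = 1.
Discriminant D = b^2 - 4ac = (-0.922)^2 - 4*(-0.082)*1 = 0.850084 - (-0.328) = 1.178084.
D >= 0, so the roots are real: z = (-b +/- sqrt(D)) / (2a) = (0.922 +/- 1.085396) / (-0.164).
  z_1 = (0.922 + 1.085396) / (-0.164) = -12.2402,   |z_1| = 12.2402.
  z_2 = (0.922 - 1.085396) / (-0.164) = 0.9963,   |z_2| = 0.9963.
Moduli of all roots: 12.2402, 0.9963.
All moduli strictly greater than 1? No.
Verdict: Not invertible.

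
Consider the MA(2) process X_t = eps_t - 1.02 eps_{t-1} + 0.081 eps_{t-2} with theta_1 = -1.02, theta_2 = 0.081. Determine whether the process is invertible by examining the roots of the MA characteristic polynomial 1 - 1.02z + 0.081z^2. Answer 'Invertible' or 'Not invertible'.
\text{Invertible}

The MA(q) characteristic polynomial is P(z) = 1 - 1.02z + 0.081z^2.
Invertibility requires all roots to lie outside the unit circle, i.e. |z| > 1 for every root.
Set 1 + (-1.02) z + (0.081) z^2 = 0, i.e. a z^2 + b z + c = 0 with a = 0.081, b = -1.02, c = 1.
Discriminant D = b^2 - 4ac = (-1.02)^2 - 4*(0.081)*1 = 1.0404 - (0.324) = 0.7164.
D >= 0, so the roots are real: z = (-b +/- sqrt(D)) / (2a) = (1.02 +/- 0.846404) / (0.162).
  z_1 = (1.02 + 0.846404) / (0.162) = 11.521,   |z_1| = 11.521.
  z_2 = (1.02 - 0.846404) / (0.162) = 1.0716,   |z_2| = 1.0716.
Moduli of all roots: 11.5210, 1.0716.
All moduli strictly greater than 1? Yes.
Verdict: Invertible.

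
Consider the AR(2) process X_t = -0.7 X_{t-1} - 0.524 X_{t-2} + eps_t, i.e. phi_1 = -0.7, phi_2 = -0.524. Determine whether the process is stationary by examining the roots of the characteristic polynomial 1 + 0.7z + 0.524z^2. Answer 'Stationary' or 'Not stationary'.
\text{Stationary}

The AR(p) characteristic polynomial is P(z) = 1 + 0.7z + 0.524z^2.
Stationarity requires all roots to lie outside the unit circle, i.e. |z| > 1 for every root.
Set 1 + (0.7) z + (0.524) z^2 = 0, i.e. a z^2 + b z + c = 0 with a = 0.524, b = 0.7, c = 1.
Discriminant D = b^2 - 4ac = (0.7)^2 - 4*(0.524)*1 = 0.49 - (2.096) = -1.606.
D < 0, so the roots are the complex-conjugate pair z = (-b +/- i sqrt(-D)) / (2a) = -0.6679 +/- 1.2092i.
For a conjugate pair |z|^2 = z * conj(z) = (product of roots) = c/a = 1/(0.524) = 1.908397, so |z| = sqrt(1.908397) = 1.3814 for both roots.
Moduli of all roots: 1.3814, 1.3814.
All moduli strictly greater than 1? Yes.
Verdict: Stationary.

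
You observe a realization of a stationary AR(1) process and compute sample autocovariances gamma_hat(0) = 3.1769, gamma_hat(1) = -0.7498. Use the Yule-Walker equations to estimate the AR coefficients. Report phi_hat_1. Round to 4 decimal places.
\hat\phi_{1} = -0.2360

The Yule-Walker equations for an AR(p) process read, in matrix form,
  Gamma_p phi = r_p,   with   (Gamma_p)_{ij} = gamma(|i - j|),
                       (r_p)_i = gamma(i),   i,j = 1..p.
Substitute the sample gammas (Toeplitz matrix and right-hand side of size 1):
  Gamma_p = [[3.1769]]
  r_p     = [-0.7498]
With p = 1 this is the single equation gamma(0) phi_1 = gamma(1):
  phi_hat_1 = gamma(1) / gamma(0) = -0.7498 / 3.1769 = -0.2360.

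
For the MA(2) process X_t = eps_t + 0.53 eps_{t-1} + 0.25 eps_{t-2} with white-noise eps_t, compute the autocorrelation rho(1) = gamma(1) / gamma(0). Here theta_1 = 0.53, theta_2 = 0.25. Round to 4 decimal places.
\rho(1) = 0.4932

For an MA(q) process with theta_0 = 1, the autocovariance is
  gamma(k) = sigma^2 * sum_{i=0..q-k} theta_i * theta_{i+k},
and rho(k) = gamma(k) / gamma(0). Sigma^2 cancels.
  numerator   = (1)*(0.53) + (0.53)*(0.25) = 0.6625.
  denominator = (1)^2 + (0.53)^2 + (0.25)^2 = 1.3434.
  rho(1) = 0.6625 / 1.3434 = 0.4932.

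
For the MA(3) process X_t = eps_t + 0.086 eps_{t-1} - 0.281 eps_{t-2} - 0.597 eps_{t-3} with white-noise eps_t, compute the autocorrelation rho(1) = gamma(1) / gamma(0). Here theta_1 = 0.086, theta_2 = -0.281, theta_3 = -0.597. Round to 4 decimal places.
\rho(1) = 0.1591

For an MA(q) process with theta_0 = 1, the autocovariance is
  gamma(k) = sigma^2 * sum_{i=0..q-k} theta_i * theta_{i+k},
and rho(k) = gamma(k) / gamma(0). Sigma^2 cancels.
  numerator   = (1)*(0.086) + (0.086)*(-0.281) + (-0.281)*(-0.597) = 0.229591.
  denominator = (1)^2 + (0.086)^2 + (-0.281)^2 + (-0.597)^2 = 1.442766.
  rho(1) = 0.229591 / 1.442766 = 0.1591.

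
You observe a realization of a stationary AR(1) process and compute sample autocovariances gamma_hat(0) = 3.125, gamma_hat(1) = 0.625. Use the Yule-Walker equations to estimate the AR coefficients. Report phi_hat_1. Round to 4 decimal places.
\hat\phi_{1} = 0.2000

The Yule-Walker equations for an AR(p) process read, in matrix form,
  Gamma_p phi = r_p,   with   (Gamma_p)_{ij} = gamma(|i - j|),
                       (r_p)_i = gamma(i),   i,j = 1..p.
Substitute the sample gammas (Toeplitz matrix and right-hand side of size 1):
  Gamma_p = [[3.125]]
  r_p     = [0.625]
With p = 1 this is the single equation gamma(0) phi_1 = gamma(1):
  phi_hat_1 = gamma(1) / gamma(0) = 0.625 / 3.125 = 0.2000.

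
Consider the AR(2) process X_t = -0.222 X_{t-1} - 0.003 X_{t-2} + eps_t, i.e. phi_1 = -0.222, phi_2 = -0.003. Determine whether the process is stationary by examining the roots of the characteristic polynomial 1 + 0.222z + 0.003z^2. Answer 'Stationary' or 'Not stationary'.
\text{Stationary}

The AR(p) characteristic polynomial is P(z) = 1 + 0.222z + 0.003z^2.
Stationarity requires all roots to lie outside the unit circle, i.e. |z| > 1 for every root.
Set 1 + (0.222) z + (0.003) z^2 = 0, i.e. a z^2 + b z + c = 0 with a = 0.003, b = 0.222, c = 1.
Discriminant D = b^2 - 4ac = (0.222)^2 - 4*(0.003)*1 = 0.049284 - (0.012) = 0.037284.
D >= 0, so the roots are real: z = (-b +/- sqrt(D)) / (2a) = (-0.222 +/- 0.193091) / (0.006).
  z_1 = (-0.222 + 0.193091) / (0.006) = -4.8182,   |z_1| = 4.8182.
  z_2 = (-0.222 - 0.193091) / (0.006) = -69.1818,   |z_2| = 69.1818.
Moduli of all roots: 4.8182, 69.1818.
All moduli strictly greater than 1? Yes.
Verdict: Stationary.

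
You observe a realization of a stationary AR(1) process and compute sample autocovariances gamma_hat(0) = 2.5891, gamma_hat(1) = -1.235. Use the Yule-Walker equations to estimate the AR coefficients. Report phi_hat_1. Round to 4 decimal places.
\hat\phi_{1} = -0.4770

The Yule-Walker equations for an AR(p) process read, in matrix form,
  Gamma_p phi = r_p,   with   (Gamma_p)_{ij} = gamma(|i - j|),
                       (r_p)_i = gamma(i),   i,j = 1..p.
Substitute the sample gammas (Toeplitz matrix and right-hand side of size 1):
  Gamma_p = [[2.5891]]
  r_p     = [-1.235]
With p = 1 this is the single equation gamma(0) phi_1 = gamma(1):
  phi_hat_1 = gamma(1) / gamma(0) = -1.235 / 2.5891 = -0.4770.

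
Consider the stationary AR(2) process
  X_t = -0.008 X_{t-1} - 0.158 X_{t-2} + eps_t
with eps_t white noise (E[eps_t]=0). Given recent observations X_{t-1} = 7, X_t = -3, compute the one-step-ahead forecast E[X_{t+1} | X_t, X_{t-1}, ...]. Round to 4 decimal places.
E[X_{t+1} \mid \mathcal F_t] = -1.0820

For an AR(p) model X_t = c + sum_i phi_i X_{t-i} + eps_t, the
one-step-ahead conditional mean is
  E[X_{t+1} | X_t, ...] = c + sum_i phi_i X_{t+1-i}.
Substitute known values:
  E[X_{t+1} | ...] = (-0.008) * (-3) + (-0.158) * (7)
                   = -1.0820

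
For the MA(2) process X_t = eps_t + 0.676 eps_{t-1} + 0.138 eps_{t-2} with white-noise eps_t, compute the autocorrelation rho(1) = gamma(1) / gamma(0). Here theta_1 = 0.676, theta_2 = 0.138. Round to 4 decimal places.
\rho(1) = 0.5212

For an MA(q) process with theta_0 = 1, the autocovariance is
  gamma(k) = sigma^2 * sum_{i=0..q-k} theta_i * theta_{i+k},
and rho(k) = gamma(k) / gamma(0). Sigma^2 cancels.
  numerator   = (1)*(0.676) + (0.676)*(0.138) = 0.769288.
  denominator = (1)^2 + (0.676)^2 + (0.138)^2 = 1.47602.
  rho(1) = 0.769288 / 1.47602 = 0.5212.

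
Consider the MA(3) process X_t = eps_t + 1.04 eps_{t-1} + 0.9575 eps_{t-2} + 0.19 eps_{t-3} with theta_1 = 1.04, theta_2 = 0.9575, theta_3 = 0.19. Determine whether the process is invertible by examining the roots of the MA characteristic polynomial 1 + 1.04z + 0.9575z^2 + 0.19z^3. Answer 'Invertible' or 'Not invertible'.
\text{Invertible}

The MA(q) characteristic polynomial is P(z) = 1 + 1.04z + 0.9575z^2 + 0.19z^3.
Invertibility requires all roots to lie outside the unit circle, i.e. |z| > 1 for every root.
Degree 3: look for a simple real root z0 first, then factor out (1 - z/z0) and solve the remaining quadratic.
Testing z0 = -4: P(-4) = 1 + (1.04)(-4) + (0.9575)(-4)^2 + (0.19)(-4)^3
  = 1 + (-4.16) + (15.32) + (-12.16) = 0.  So z_0 = -4 is a root, |z_0| = 4.
Divide out the factor (1 + 0.25 z) = (1 - z/z0) (since 1/z0 = -0.25):
  P(z) = (1 + 0.25 z)(1 + (0.79) z + (0.76) z^2)
  [check: z-coef 0.79 - (-0.25) = 1.04; z^2-coef 0.76 - (-0.25)(0.79) = 0.9575; z^3-coef -(-0.25)(0.76) = 0.19.]
Remaining roots from the quadratic factor 1 + (0.79) z + (0.76) z^2:
  Set 1 + (0.79) z + (0.76) z^2 = 0, i.e. a z^2 + b z + c = 0 with a = 0.76, b = 0.79, c = 1.
  Discriminant D = b^2 - 4ac = (0.79)^2 - 4*(0.76)*1 = 0.6241 - (3.04) = -2.4159.
  D < 0, so the roots are the complex-conjugate pair z = (-b +/- i sqrt(-D)) / (2a) = -0.5197 +/- 1.0226i.
  For a conjugate pair |z|^2 = z * conj(z) = (product of roots) = c/a = 1/(0.76) = 1.315789, so |z| = sqrt(1.315789) = 1.1471 for both roots.
Moduli of all roots: 4.0000, 1.1471, 1.1471.
All moduli strictly greater than 1? Yes.
Verdict: Invertible.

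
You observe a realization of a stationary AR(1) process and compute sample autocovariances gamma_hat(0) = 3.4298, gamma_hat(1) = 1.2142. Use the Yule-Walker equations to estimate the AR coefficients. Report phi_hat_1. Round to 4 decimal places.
\hat\phi_{1} = 0.3540

The Yule-Walker equations for an AR(p) process read, in matrix form,
  Gamma_p phi = r_p,   with   (Gamma_p)_{ij} = gamma(|i - j|),
                       (r_p)_i = gamma(i),   i,j = 1..p.
Substitute the sample gammas (Toeplitz matrix and right-hand side of size 1):
  Gamma_p = [[3.4298]]
  r_p     = [1.2142]
With p = 1 this is the single equation gamma(0) phi_1 = gamma(1):
  phi_hat_1 = gamma(1) / gamma(0) = 1.2142 / 3.4298 = 0.3540.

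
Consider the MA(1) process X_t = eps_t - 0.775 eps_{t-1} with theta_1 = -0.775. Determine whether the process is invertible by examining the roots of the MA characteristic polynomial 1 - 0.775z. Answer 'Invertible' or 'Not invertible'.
\text{Invertible}

The MA(q) characteristic polynomial is P(z) = 1 - 0.775z.
Invertibility requires all roots to lie outside the unit circle, i.e. |z| > 1 for every root.
This is linear in z: 1 + (-0.775) z = 0  =>  z = -1/(-0.775) = 1.290323,  |z| = 1.290323.
Moduli of all roots: 1.2903.
All moduli strictly greater than 1? Yes.
Verdict: Invertible.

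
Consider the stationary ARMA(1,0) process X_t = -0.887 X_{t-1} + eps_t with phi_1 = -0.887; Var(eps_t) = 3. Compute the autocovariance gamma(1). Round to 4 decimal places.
\gamma(1) = -12.4794

Multiply the model equation by X_{t-k} and take expectations. With theta_0 = psi_0 = 1 and psi_j the MA(infinity) weights, this gives
  gamma(k) - sum_i phi_i gamma(k-i) = c_k,
  c_k = sigma^2 * sum_{j=k..q} theta_j psi_{j-k}   (c_k = 0 for k > q),
using gamma(-m) = gamma(m).
Pure AR (q = 0): c_0 = sigma^2 = 3, c_k = 0 for k >= 1.
Equations for k = 0 and k = 1 (AR order 1):
  gamma(0) = phi_1 gamma(1) + c_0
  gamma(1) = phi_1 gamma(0) + c_1
Substituting the second into the first: gamma(0) (1 - phi_1^2) = c_0 + phi_1 c_1, so
  gamma(0) = c_0 / (1 - phi_1^2) = 3 / (1 - (-0.887)^2) = 3 / 0.213231 = 14.069249.
  gamma(1) = phi_1 gamma(0) = (-0.887)(14.069249) = -12.479424.
Therefore gamma(1) = -12.4794 (to 4 decimal places).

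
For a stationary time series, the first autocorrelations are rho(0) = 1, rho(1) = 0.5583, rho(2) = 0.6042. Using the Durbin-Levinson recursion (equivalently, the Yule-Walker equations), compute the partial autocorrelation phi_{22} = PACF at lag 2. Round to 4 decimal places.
\phi_{22} = 0.4250

The PACF at lag k is phi_{kk}, the last component of the solution
to the Yule-Walker system G_k phi = r_k where
  (G_k)_{ij} = rho(|i - j|), (r_k)_i = rho(i), i,j = 1..k.
Equivalently, Durbin-Levinson gives phi_{kk} iteratively:
  phi_{11} = rho(1)
  phi_{kk} = [rho(k) - sum_{j=1..k-1} phi_{k-1,j} rho(k-j)]
            / [1 - sum_{j=1..k-1} phi_{k-1,j} rho(j)],
  phi_{k,j} = phi_{k-1,j} - phi_{kk} phi_{k-1,k-j},  j = 1..k-1.
Step k = 1:
  phi_11 = rho(1) = 0.5583.
Step k = 2:
  phi_22 = [rho(2) - phi_11 rho(1)] / [1 - phi_11 rho(1)] = [0.6042 - (0.5583)(0.5583)] / [1 - (0.5583)(0.5583)]
         = 0.29250111 / 0.68830111 = 0.425.
Therefore phi_{22} = 0.4250.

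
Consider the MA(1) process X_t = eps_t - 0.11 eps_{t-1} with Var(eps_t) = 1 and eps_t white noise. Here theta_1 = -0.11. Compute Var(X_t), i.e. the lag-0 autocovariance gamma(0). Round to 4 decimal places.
\gamma(0) = 1.0121

For an MA(q) process X_t = eps_t + sum_i theta_i eps_{t-i} with
Var(eps_t) = sigma^2, the variance is
  gamma(0) = sigma^2 * (1 + sum_i theta_i^2).
  sum_i theta_i^2 = (-0.11)^2 = 0.0121.
  gamma(0) = 1 * (1 + 0.0121) = 1 * 1.0121 = 1.0121.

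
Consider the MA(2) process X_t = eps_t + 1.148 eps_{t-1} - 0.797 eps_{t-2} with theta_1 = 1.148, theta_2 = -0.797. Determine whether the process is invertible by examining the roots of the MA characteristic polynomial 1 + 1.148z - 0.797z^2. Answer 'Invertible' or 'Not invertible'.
\text{Not invertible}

The MA(q) characteristic polynomial is P(z) = 1 + 1.148z - 0.797z^2.
Invertibility requires all roots to lie outside the unit circle, i.e. |z| > 1 for every root.
Set 1 + (1.148) z + (-0.797) z^2 = 0, i.e. a z^2 + b z + c = 0 with a = -0.797, b = 1.148, c = 1.
Discriminant D = b^2 - 4ac = (1.148)^2 - 4*(-0.797)*1 = 1.317904 - (-3.188) = 4.505904.
D >= 0, so the roots are real: z = (-b +/- sqrt(D)) / (2a) = (-1.148 +/- 2.122711) / (-1.594).
  z_1 = (-1.148 + 2.122711) / (-1.594) = -0.6115,   |z_1| = 0.6115.
  z_2 = (-1.148 - 2.122711) / (-1.594) = 2.0519,   |z_2| = 2.0519.
Moduli of all roots: 0.6115, 2.0519.
All moduli strictly greater than 1? No.
Verdict: Not invertible.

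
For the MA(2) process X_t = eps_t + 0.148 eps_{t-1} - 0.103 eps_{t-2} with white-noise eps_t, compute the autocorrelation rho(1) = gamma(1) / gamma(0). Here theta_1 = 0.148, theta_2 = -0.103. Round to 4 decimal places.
\rho(1) = 0.1286

For an MA(q) process with theta_0 = 1, the autocovariance is
  gamma(k) = sigma^2 * sum_{i=0..q-k} theta_i * theta_{i+k},
and rho(k) = gamma(k) / gamma(0). Sigma^2 cancels.
  numerator   = (1)*(0.148) + (0.148)*(-0.103) = 0.132756.
  denominator = (1)^2 + (0.148)^2 + (-0.103)^2 = 1.032513.
  rho(1) = 0.132756 / 1.032513 = 0.1286.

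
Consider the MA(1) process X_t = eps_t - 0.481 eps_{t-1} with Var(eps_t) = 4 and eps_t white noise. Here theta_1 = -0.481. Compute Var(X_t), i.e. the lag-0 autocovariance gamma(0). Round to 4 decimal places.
\gamma(0) = 4.9254

For an MA(q) process X_t = eps_t + sum_i theta_i eps_{t-i} with
Var(eps_t) = sigma^2, the variance is
  gamma(0) = sigma^2 * (1 + sum_i theta_i^2).
  sum_i theta_i^2 = (-0.481)^2 = 0.231361.
  gamma(0) = 4 * (1 + 0.231361) = 4 * 1.231361 = 4.925444, which rounds to 4.9254.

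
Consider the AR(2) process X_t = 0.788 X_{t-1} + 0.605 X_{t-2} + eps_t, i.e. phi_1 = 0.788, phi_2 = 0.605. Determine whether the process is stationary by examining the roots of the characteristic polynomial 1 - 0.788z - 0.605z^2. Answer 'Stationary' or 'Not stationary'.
\text{Not stationary}

The AR(p) characteristic polynomial is P(z) = 1 - 0.788z - 0.605z^2.
Stationarity requires all roots to lie outside the unit circle, i.e. |z| > 1 for every root.
Set 1 + (-0.788) z + (-0.605) z^2 = 0, i.e. a z^2 + b z + c = 0 with a = -0.605, b = -0.788, c = 1.
Discriminant D = b^2 - 4ac = (-0.788)^2 - 4*(-0.605)*1 = 0.620944 - (-2.42) = 3.040944.
D >= 0, so the roots are real: z = (-b +/- sqrt(D)) / (2a) = (0.788 +/- 1.74383) / (-1.21).
  z_1 = (0.788 + 1.74383) / (-1.21) = -2.0924,   |z_1| = 2.0924.
  z_2 = (0.788 - 1.74383) / (-1.21) = 0.7899,   |z_2| = 0.7899.
Moduli of all roots: 2.0924, 0.7899.
All moduli strictly greater than 1? No.
Verdict: Not stationary.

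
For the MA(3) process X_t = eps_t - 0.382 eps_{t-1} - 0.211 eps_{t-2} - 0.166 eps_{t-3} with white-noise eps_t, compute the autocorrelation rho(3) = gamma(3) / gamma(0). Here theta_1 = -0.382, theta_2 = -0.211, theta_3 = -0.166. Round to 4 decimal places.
\rho(3) = -0.1363

For an MA(q) process with theta_0 = 1, the autocovariance is
  gamma(k) = sigma^2 * sum_{i=0..q-k} theta_i * theta_{i+k},
and rho(k) = gamma(k) / gamma(0). Sigma^2 cancels.
  numerator   = (1)*(-0.166) = -0.166.
  denominator = (1)^2 + (-0.382)^2 + (-0.211)^2 + (-0.166)^2 = 1.218001.
  rho(3) = -0.166 / 1.218001 = -0.1363.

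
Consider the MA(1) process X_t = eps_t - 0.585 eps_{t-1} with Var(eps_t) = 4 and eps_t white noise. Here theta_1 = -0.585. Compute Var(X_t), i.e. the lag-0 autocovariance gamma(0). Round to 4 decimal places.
\gamma(0) = 5.3689

For an MA(q) process X_t = eps_t + sum_i theta_i eps_{t-i} with
Var(eps_t) = sigma^2, the variance is
  gamma(0) = sigma^2 * (1 + sum_i theta_i^2).
  sum_i theta_i^2 = (-0.585)^2 = 0.342225.
  gamma(0) = 4 * (1 + 0.342225) = 4 * 1.342225 = 5.3689.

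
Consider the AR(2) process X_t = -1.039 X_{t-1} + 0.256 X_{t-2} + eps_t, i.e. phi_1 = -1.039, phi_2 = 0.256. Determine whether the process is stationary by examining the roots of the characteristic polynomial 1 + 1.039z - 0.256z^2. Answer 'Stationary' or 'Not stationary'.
\text{Not stationary}

The AR(p) characteristic polynomial is P(z) = 1 + 1.039z - 0.256z^2.
Stationarity requires all roots to lie outside the unit circle, i.e. |z| > 1 for every root.
Set 1 + (1.039) z + (-0.256) z^2 = 0, i.e. a z^2 + b z + c = 0 with a = -0.256, b = 1.039, c = 1.
Discriminant D = b^2 - 4ac = (1.039)^2 - 4*(-0.256)*1 = 1.079521 - (-1.024) = 2.103521.
D >= 0, so the roots are real: z = (-b +/- sqrt(D)) / (2a) = (-1.039 +/- 1.450352) / (-0.512).
  z_1 = (-1.039 + 1.450352) / (-0.512) = -0.8034,   |z_1| = 0.8034.
  z_2 = (-1.039 - 1.450352) / (-0.512) = 4.862,   |z_2| = 4.862.
Moduli of all roots: 0.8034, 4.8620.
All moduli strictly greater than 1? No.
Verdict: Not stationary.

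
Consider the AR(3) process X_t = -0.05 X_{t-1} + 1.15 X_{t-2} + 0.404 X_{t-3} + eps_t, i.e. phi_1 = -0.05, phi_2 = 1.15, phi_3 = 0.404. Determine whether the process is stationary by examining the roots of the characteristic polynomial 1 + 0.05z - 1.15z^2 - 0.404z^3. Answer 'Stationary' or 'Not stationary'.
\text{Not stationary}

The AR(p) characteristic polynomial is P(z) = 1 + 0.05z - 1.15z^2 - 0.404z^3.
Stationarity requires all roots to lie outside the unit circle, i.e. |z| > 1 for every root.
Degree 3: look for a simple real root z0 first, then factor out (1 - z/z0) and solve the remaining quadratic.
Testing z0 = -2.5: P(-2.5) = 1 + (0.05)(-2.5) + (-1.15)(-2.5)^2 + (-0.404)(-2.5)^3
  = 1 + (-0.125) + (-7.1875) + (6.3125) = 0.  So z_0 = -2.5 is a root, |z_0| = 2.5.
Divide out the factor (1 + 0.4 z) = (1 - z/z0) (since 1/z0 = -0.4):
  P(z) = (1 + 0.4 z)(1 + (-0.35) z + (-1.01) z^2)
  [check: z-coef -0.35 - (-0.4) = 0.05; z^2-coef -1.01 - (-0.4)(-0.35) = -1.15; z^3-coef -(-0.4)(-1.01) = -0.404.]
Remaining roots from the quadratic factor 1 + (-0.35) z + (-1.01) z^2:
  Set 1 + (-0.35) z + (-1.01) z^2 = 0, i.e. a z^2 + b z + c = 0 with a = -1.01, b = -0.35, c = 1.
  Discriminant D = b^2 - 4ac = (-0.35)^2 - 4*(-1.01)*1 = 0.1225 - (-4.04) = 4.1625.
  D >= 0, so the roots are real: z = (-b +/- sqrt(D)) / (2a) = (0.35 +/- 2.040221) / (-2.02).
    z_1 = (0.35 + 2.040221) / (-2.02) = -1.1833,   |z_1| = 1.1833.
    z_2 = (0.35 - 2.040221) / (-2.02) = 0.8367,   |z_2| = 0.8367.
Moduli of all roots: 2.5000, 1.1833, 0.8367.
All moduli strictly greater than 1? No.
Verdict: Not stationary.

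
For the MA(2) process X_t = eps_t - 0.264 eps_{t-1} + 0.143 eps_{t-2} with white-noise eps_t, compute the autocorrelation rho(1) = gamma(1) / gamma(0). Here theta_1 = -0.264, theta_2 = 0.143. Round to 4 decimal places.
\rho(1) = -0.2768

For an MA(q) process with theta_0 = 1, the autocovariance is
  gamma(k) = sigma^2 * sum_{i=0..q-k} theta_i * theta_{i+k},
and rho(k) = gamma(k) / gamma(0). Sigma^2 cancels.
  numerator   = (1)*(-0.264) + (-0.264)*(0.143) = -0.301752.
  denominator = (1)^2 + (-0.264)^2 + (0.143)^2 = 1.090145.
  rho(1) = -0.301752 / 1.090145 = -0.2768.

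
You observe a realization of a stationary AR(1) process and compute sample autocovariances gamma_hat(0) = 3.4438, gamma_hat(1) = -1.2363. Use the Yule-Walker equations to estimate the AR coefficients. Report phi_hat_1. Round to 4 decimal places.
\hat\phi_{1} = -0.3590

The Yule-Walker equations for an AR(p) process read, in matrix form,
  Gamma_p phi = r_p,   with   (Gamma_p)_{ij} = gamma(|i - j|),
                       (r_p)_i = gamma(i),   i,j = 1..p.
Substitute the sample gammas (Toeplitz matrix and right-hand side of size 1):
  Gamma_p = [[3.4438]]
  r_p     = [-1.2363]
With p = 1 this is the single equation gamma(0) phi_1 = gamma(1):
  phi_hat_1 = gamma(1) / gamma(0) = -1.2363 / 3.4438 = -0.3590.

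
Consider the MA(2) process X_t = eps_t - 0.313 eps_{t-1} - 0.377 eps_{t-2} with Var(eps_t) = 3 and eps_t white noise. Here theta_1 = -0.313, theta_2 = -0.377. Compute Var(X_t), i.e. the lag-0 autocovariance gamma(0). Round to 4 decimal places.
\gamma(0) = 3.7203

For an MA(q) process X_t = eps_t + sum_i theta_i eps_{t-i} with
Var(eps_t) = sigma^2, the variance is
  gamma(0) = sigma^2 * (1 + sum_i theta_i^2).
  sum_i theta_i^2 = (-0.313)^2 + (-0.377)^2 = 0.097969 + 0.142129 = 0.240098.
  gamma(0) = 3 * (1 + 0.240098) = 3 * 1.240098 = 3.720294, which rounds to 3.7203.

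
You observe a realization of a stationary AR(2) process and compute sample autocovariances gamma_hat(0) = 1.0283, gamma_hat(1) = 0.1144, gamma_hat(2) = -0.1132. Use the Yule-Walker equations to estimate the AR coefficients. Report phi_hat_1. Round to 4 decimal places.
\hat\phi_{1} = 0.1250

The Yule-Walker equations for an AR(p) process read, in matrix form,
  Gamma_p phi = r_p,   with   (Gamma_p)_{ij} = gamma(|i - j|),
                       (r_p)_i = gamma(i),   i,j = 1..p.
Substitute the sample gammas (Toeplitz matrix and right-hand side of size 2):
  Gamma_p = [[1.0283, 0.1144], [0.1144, 1.0283]]
  r_p     = [0.1144, -0.1132]
Written out:
  1.0283 phi_1 + 0.1144 phi_2 = 0.1144
  0.1144 phi_1 + 1.0283 phi_2 = -0.1132
Solve by Cramer's rule:
  det = gamma(0)^2 - gamma(1)^2 = (1.0283)^2 - (0.1144)^2 = 1.05740089 - 0.01308736 = 1.04431353
  phi_hat_1 = [gamma(1) gamma(0) - gamma(1) gamma(2)] / det = [(0.1144)(1.0283) - (0.1144)(-0.1132)] / 1.04431353 = 0.1305876 / 1.04431353 = 0.125
  phi_hat_2 = [gamma(0) gamma(2) - gamma(1)^2] / det = [(1.0283)(-0.1132) - (0.1144)^2] / 1.04431353 = -0.12949092 / 1.04431353 = -0.124
So phi_hat = [0.1250, -0.1240].
Therefore phi_hat_1 = 0.1250.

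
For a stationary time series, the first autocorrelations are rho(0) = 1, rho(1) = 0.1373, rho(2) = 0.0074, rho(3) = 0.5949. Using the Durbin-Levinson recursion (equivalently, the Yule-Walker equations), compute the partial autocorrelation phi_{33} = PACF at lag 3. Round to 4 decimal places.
\phi_{33} = 0.6070

The PACF at lag k is phi_{kk}, the last component of the solution
to the Yule-Walker system G_k phi = r_k where
  (G_k)_{ij} = rho(|i - j|), (r_k)_i = rho(i), i,j = 1..k.
Equivalently, Durbin-Levinson gives phi_{kk} iteratively:
  phi_{11} = rho(1)
  phi_{kk} = [rho(k) - sum_{j=1..k-1} phi_{k-1,j} rho(k-j)]
            / [1 - sum_{j=1..k-1} phi_{k-1,j} rho(j)],
  phi_{k,j} = phi_{k-1,j} - phi_{kk} phi_{k-1,k-j},  j = 1..k-1.
Step k = 1:
  phi_11 = rho(1) = 0.1373.
Step k = 2:
  phi_22 = [rho(2) - phi_11 rho(1)] / [1 - phi_11 rho(1)] = [0.0074 - (0.1373)(0.1373)] / [1 - (0.1373)(0.1373)]
         = -0.01145129 / 0.98114871 = -0.011671.
  Update: phi_21 = phi_11 - phi_22 phi_11 = 0.1373 - (-0.011671)(0.1373) = 0.138902.
Step k = 3:
  phi_33 = [rho(3) - phi_21 rho(2) - phi_22 rho(1)] / [1 - phi_21 rho(1) - phi_22 rho(2)]
    numerator   = 0.5949 - (0.138902)(0.0074) - (-0.011671)(0.1373) = 0.59547459
    denominator = 1 - (0.138902)(0.1373) - (-0.011671)(0.0074) = 0.98101506
  phi_33 = 0.59547459 / 0.98101506 = 0.607.
Therefore phi_{33} = 0.6070.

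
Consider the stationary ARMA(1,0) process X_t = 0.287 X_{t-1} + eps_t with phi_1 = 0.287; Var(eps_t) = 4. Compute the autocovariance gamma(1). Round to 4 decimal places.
\gamma(1) = 1.2510

Multiply the model equation by X_{t-k} and take expectations. With theta_0 = psi_0 = 1 and psi_j the MA(infinity) weights, this gives
  gamma(k) - sum_i phi_i gamma(k-i) = c_k,
  c_k = sigma^2 * sum_{j=k..q} theta_j psi_{j-k}   (c_k = 0 for k > q),
using gamma(-m) = gamma(m).
Pure AR (q = 0): c_0 = sigma^2 = 4, c_k = 0 for k >= 1.
Equations for k = 0 and k = 1 (AR order 1):
  gamma(0) = phi_1 gamma(1) + c_0
  gamma(1) = phi_1 gamma(0) + c_1
Substituting the second into the first: gamma(0) (1 - phi_1^2) = c_0 + phi_1 c_1, so
  gamma(0) = c_0 / (1 - phi_1^2) = 4 / (1 - (0.287)^2) = 4 / 0.917631 = 4.359051.
  gamma(1) = phi_1 gamma(0) = (0.287)(4.359051) = 1.251048.
Therefore gamma(1) = 1.2510 (to 4 decimal places).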